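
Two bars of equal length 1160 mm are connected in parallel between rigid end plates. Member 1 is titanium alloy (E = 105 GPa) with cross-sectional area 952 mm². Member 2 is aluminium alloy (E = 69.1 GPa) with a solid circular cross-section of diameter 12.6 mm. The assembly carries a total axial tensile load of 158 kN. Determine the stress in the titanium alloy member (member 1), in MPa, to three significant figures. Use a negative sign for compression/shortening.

A_2 = 124.7 mm².
Equal strain + equilibrium ⇒ each member carries load in proportion to AE: A₁E₁ = 99960000 N, A₂E₂ = 8616000 N, ΣAE = 108600000 N.
σ₁ = P·E₁/ΣAE = 158000·105000/108600000 = 152.8 MPa.

153 MPa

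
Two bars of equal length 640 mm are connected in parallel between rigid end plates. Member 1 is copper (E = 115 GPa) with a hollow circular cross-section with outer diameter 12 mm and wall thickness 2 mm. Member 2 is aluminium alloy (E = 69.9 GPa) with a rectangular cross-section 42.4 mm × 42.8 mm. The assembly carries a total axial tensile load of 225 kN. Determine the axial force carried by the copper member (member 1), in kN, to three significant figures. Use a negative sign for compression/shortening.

12.1 kN

A_1 = 62.83 mm².
A_2 = 1815 mm².
Equal strain + equilibrium ⇒ each member carries load in proportion to AE: A₁E₁ = 7226000 N, A₂E₂ = 126800000 N, ΣAE = 134100000 N.
F₁ = P·A₁E₁/ΣAE = 225000·7226000/134100000 = 12130 N.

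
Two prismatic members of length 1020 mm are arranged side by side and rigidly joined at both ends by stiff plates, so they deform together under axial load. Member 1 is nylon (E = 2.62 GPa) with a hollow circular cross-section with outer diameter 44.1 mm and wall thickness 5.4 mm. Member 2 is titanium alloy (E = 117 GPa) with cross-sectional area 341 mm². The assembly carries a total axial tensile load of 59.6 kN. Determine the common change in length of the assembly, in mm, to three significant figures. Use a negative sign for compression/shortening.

1.46 mm

A_1 = 656.5 mm².
Equal strain + equilibrium ⇒ each member carries load in proportion to AE: A₁E₁ = 1720000 N, A₂E₂ = 39900000 N, ΣAE = 41620000 N.
δ = PL/ΣAE = 59600·1020/41620000 = 1.461 mm.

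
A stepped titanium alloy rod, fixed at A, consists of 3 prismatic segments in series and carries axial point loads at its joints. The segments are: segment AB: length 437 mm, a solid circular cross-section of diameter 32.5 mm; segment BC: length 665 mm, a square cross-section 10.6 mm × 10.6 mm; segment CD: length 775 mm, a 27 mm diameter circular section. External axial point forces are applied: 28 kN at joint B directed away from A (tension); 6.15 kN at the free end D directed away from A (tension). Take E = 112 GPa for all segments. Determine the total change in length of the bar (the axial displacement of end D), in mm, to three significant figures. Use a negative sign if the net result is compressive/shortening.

0.560 mm

Internal axial forces (sectioning from the free end, tension +): N_CD = 6.15 kN, N_BC = 6.15 kN, N_AB = 34.15 kN.
A_AB = 829.6 mm².
A_BC = 112.4 mm².
A_CD = 572.6 mm².
δ_AB = 34150·437/(829.6·112000) = 0.1606 mm
δ_BC = 6150·665/(112.4·112000) = 0.325 mm
δ_CD = 6150·775/(572.6·112000) = 0.07433 mm
δ = Σδ_i = 0.5599 mm.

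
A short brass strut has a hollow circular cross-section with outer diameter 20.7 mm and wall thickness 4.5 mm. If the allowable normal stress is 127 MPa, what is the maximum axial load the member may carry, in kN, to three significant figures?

A = 229 mm².
P_max = σ_allow · A = 127 · 229 = 29090 N = 29.09 kN.

29.1 kN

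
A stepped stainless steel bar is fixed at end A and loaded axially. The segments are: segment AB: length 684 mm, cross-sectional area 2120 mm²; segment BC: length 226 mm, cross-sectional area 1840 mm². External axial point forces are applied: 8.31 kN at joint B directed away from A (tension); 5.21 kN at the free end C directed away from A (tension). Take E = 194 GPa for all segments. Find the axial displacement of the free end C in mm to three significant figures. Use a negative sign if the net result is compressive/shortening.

Internal axial forces (sectioning from the free end, tension +): N_BC = 5.21 kN, N_AB = 13.52 kN.
δ_AB = 13520·684/(2120·194000) = 0.02249 mm
δ_BC = 5210·226/(1840·194000) = 0.003299 mm
δ = Σδ_i = 0.02578 mm.

0.0258 mm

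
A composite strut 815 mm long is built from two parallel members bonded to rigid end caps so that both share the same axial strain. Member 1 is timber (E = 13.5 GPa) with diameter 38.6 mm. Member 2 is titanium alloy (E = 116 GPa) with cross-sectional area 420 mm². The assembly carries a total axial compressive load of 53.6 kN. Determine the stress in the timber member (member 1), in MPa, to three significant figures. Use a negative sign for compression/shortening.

A_1 = 1170 mm².
Equal strain + equilibrium ⇒ each member carries load in proportion to AE: A₁E₁ = 15800000 N, A₂E₂ = 48720000 N, ΣAE = 64520000 N.
σ₁ = P·E₁/ΣAE = -53600·13500/64520000 = -11.22 MPa.

-11.2 MPa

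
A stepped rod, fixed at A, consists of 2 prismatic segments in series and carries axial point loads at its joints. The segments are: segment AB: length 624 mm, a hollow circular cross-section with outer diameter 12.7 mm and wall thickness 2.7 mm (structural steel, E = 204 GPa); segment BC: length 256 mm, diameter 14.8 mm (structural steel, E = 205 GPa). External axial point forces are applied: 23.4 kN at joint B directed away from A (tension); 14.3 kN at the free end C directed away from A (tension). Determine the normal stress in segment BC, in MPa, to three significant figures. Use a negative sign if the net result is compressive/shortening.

Internal axial forces (sectioning from the free end, tension +): N_BC = 14.3 kN, N_AB = 37.7 kN.
A_BC = 172 mm².
σ_BC = N_BC/A_BC = 14300/172 = 83.12 MPa.

83.1 MPa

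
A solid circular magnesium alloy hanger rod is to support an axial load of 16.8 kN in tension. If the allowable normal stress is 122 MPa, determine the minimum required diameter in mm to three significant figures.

13.2 mm

Required area A ≥ P/σ_allow = 16800/122 = 137.7 mm².
For a solid circular section, d ≥ √(4A/π) = 13.24 mm.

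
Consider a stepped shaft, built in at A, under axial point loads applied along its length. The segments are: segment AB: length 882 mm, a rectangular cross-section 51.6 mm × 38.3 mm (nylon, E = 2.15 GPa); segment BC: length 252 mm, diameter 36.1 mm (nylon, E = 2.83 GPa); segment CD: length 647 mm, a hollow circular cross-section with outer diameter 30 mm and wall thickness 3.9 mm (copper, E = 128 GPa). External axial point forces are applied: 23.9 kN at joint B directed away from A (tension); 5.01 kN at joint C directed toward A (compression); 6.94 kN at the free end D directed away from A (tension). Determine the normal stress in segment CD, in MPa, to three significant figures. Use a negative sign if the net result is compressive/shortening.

Internal axial forces (sectioning from the free end, tension +): N_CD = 6.94 kN, N_BC = 1.93 kN, N_AB = 25.83 kN.
A_CD = 319.8 mm².
σ_CD = N_CD/A_CD = 6940/319.8 = 21.7 MPa.

21.7 MPa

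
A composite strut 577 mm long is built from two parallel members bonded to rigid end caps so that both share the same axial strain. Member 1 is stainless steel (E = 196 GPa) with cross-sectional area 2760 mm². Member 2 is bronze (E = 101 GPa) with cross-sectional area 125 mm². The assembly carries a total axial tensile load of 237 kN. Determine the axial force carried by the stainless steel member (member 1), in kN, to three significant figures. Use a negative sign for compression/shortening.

Equal strain + equilibrium ⇒ each member carries load in proportion to AE: A₁E₁ = 541000000 N, A₂E₂ = 12620000 N, ΣAE = 553600000 N.
F₁ = P·A₁E₁/ΣAE = 237000·541000000/553600000 = 231600 N.

232 kN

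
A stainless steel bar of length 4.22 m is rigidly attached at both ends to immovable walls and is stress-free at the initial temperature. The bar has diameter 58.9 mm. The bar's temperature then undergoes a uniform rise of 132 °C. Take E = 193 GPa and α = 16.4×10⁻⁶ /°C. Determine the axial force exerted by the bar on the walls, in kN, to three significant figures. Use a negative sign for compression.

-1140 kN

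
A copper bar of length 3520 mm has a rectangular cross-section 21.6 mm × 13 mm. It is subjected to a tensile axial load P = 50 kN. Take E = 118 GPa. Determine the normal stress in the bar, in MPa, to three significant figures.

A = 280.8 mm².
σ = N/A = 50000/280.8 = 178.1 MPa.

178 MPa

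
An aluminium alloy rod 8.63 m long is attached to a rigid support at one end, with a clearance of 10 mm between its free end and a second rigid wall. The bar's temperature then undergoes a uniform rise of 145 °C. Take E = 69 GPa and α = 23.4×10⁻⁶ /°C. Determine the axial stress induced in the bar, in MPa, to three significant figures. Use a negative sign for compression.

-154 MPa

Free thermal expansion αLΔT = 23.4e-6 · 8630 · 145 = 29.28 mm.
The walls engage after the gap closes; constrained expansion = 29.28 − 10 = 19.28 mm.
The walls impose strain ε = −(19.28)/8630 = -2.2343e-03; σ = Eε = 69000 · -2.2343e-03 = -154.2 MPa.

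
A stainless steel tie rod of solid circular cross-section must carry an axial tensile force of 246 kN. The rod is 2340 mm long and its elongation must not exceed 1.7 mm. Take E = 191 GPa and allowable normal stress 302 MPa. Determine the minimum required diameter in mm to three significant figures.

Required area A ≥ P/σ_allow = 246000/302 = 814.6 mm².
For a solid circular section, d ≥ √(4A/π) = 32.2 mm.
Elongation limit: A ≥ PL/(Eδ_allow) = 246000·2340/(191000·1.7) = 1773 mm² ⇒ d ≥ 47.51 mm.
The elongation limit governs.

47.5 mm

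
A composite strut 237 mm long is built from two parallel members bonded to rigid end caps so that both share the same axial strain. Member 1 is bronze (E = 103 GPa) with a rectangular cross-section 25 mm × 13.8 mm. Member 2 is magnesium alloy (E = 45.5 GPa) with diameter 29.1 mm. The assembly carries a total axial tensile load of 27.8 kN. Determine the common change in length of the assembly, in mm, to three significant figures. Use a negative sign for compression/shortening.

0.100 mm

A_1 = 345 mm².
A_2 = 665.1 mm².
Equal strain + equilibrium ⇒ each member carries load in proportion to AE: A₁E₁ = 35540000 N, A₂E₂ = 30260000 N, ΣAE = 65800000 N.
δ = PL/ΣAE = 27800·237/65800000 = 0.1001 mm.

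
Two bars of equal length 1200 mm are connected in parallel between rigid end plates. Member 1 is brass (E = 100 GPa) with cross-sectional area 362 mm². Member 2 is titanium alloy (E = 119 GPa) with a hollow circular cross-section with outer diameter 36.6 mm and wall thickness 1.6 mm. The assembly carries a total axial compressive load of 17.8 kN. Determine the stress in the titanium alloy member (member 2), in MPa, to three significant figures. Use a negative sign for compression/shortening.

-37.1 MPa

A_2 = 175.9 mm².
Equal strain + equilibrium ⇒ each member carries load in proportion to AE: A₁E₁ = 36200000 N, A₂E₂ = 20940000 N, ΣAE = 57140000 N.
σ₂ = P·E₂/ΣAE = -17800·119000/57140000 = -37.07 MPa.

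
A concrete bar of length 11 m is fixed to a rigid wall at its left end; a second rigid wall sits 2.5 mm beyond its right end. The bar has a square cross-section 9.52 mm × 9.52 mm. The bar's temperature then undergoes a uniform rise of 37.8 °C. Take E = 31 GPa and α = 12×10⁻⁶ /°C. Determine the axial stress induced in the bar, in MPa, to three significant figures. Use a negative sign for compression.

Free thermal expansion αLΔT = 12e-6 · 11000 · 37.8 = 4.99 mm.
The walls engage after the gap closes; constrained expansion = 4.99 − 2.5 = 2.49 mm.
The walls impose strain ε = −(2.49)/11000 = -2.2633e-04; σ = Eε = 31000 · -2.2633e-04 = -7.016 MPa.

-7.02 MPa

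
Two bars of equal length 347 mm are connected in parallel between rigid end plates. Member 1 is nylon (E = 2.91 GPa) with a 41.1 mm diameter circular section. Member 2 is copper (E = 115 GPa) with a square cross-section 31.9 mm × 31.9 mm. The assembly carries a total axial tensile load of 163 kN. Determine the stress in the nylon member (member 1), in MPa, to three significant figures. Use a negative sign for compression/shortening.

3.92 MPa

A_1 = 1327 mm².
A_2 = 1018 mm².
Equal strain + equilibrium ⇒ each member carries load in proportion to AE: A₁E₁ = 3861000 N, A₂E₂ = 117000000 N, ΣAE = 120900000 N.
σ₁ = P·E₁/ΣAE = 163000·2910/120900000 = 3.924 MPa.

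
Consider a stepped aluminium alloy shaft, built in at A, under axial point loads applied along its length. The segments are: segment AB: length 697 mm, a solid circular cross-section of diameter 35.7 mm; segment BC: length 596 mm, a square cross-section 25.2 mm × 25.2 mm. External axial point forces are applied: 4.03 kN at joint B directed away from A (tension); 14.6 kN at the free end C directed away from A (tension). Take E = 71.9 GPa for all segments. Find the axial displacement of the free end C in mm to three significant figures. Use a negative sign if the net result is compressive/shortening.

Internal axial forces (sectioning from the free end, tension +): N_BC = 14.6 kN, N_AB = 18.63 kN.
A_AB = 1001 mm².
A_BC = 635 mm².
δ_AB = 18630·697/(1001·71900) = 0.1804 mm
δ_BC = 14600·596/(635·71900) = 0.1906 mm
δ = Σδ_i = 0.371 mm.

0.371 mm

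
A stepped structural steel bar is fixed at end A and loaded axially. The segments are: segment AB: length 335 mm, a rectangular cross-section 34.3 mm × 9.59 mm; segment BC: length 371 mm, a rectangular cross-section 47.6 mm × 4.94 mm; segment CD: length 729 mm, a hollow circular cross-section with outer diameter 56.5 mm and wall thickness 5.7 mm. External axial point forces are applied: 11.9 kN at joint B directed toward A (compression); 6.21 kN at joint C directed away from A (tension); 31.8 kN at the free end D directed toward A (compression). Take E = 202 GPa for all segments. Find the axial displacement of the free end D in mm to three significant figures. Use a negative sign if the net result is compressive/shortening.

-0.515 mm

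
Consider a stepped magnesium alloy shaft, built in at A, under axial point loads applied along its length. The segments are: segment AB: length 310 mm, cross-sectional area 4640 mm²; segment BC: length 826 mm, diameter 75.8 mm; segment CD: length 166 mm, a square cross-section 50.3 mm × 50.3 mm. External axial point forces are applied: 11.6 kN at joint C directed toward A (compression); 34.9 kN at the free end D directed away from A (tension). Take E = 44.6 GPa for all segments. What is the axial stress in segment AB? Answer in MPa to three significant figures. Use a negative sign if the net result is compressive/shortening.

Internal axial forces (sectioning from the free end, tension +): N_CD = 34.9 kN, N_BC = 23.3 kN, N_AB = 23.3 kN.
σ_AB = N_AB/A_AB = 23300/4640 = 5.022 MPa.

5.02 MPa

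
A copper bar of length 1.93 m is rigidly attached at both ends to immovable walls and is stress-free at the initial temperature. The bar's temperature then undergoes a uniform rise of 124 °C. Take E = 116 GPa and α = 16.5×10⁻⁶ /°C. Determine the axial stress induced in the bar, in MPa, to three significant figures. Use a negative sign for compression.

Free thermal expansion αLΔT = 16.5e-6 · 1930 · 124 = 3.949 mm.
The walls impose strain ε = −(3.949)/1930 = -2.0460e-03; σ = Eε = 116000 · -2.0460e-03 = -237.3 MPa.

-237 MPa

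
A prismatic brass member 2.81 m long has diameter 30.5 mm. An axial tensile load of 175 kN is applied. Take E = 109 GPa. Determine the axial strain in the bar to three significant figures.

0.00220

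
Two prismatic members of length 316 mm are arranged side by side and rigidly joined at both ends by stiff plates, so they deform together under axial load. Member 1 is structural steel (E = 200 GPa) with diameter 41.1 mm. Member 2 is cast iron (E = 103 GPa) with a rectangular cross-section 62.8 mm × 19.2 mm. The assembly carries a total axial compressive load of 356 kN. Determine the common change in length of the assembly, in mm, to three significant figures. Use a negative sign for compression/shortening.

-0.289 mm

A_1 = 1327 mm².
A_2 = 1206 mm².
Equal strain + equilibrium ⇒ each member carries load in proportion to AE: A₁E₁ = 265300000 N, A₂E₂ = 124200000 N, ΣAE = 389500000 N.
δ = PL/ΣAE = -356000·316/389500000 = -0.2888 mm.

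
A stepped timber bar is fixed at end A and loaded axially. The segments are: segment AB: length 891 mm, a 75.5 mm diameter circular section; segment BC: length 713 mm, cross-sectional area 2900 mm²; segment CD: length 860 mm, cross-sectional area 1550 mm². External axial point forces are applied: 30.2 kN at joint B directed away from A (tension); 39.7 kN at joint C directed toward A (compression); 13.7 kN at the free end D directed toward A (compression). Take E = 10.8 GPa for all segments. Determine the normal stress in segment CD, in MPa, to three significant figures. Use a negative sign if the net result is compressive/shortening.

Internal axial forces (sectioning from the free end, tension +): N_CD = -13.7 kN, N_BC = -53.4 kN, N_AB = -23.2 kN.
σ_CD = N_CD/A_CD = -13700/1550 = -8.839 MPa.

-8.84 MPa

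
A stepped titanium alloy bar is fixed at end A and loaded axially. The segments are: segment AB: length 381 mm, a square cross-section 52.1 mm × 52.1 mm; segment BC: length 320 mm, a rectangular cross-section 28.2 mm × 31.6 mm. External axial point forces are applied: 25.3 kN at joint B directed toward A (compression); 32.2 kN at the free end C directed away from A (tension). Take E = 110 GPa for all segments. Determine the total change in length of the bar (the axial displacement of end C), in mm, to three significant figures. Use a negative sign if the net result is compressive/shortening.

Internal axial forces (sectioning from the free end, tension +): N_BC = 32.2 kN, N_AB = 6.9 kN.
A_AB = 2714 mm².
A_BC = 891.1 mm².
δ_AB = 6900·381/(2714·110000) = 0.008805 mm
δ_BC = 32200·320/(891.1·110000) = 0.1051 mm
δ = Σδ_i = 0.1139 mm.

0.114 mm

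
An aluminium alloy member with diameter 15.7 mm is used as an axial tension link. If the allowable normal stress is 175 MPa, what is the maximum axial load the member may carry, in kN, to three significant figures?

33.9 kN

A = 193.6 mm².
P_max = σ_allow · A = 175 · 193.6 = 33880 N = 33.88 kN.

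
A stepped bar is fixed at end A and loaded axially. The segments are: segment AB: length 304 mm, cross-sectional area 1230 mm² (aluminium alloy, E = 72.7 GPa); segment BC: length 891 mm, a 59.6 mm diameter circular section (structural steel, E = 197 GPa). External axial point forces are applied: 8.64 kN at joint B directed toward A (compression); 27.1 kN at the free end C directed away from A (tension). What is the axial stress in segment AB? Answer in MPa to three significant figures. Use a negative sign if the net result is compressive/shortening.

Internal axial forces (sectioning from the free end, tension +): N_BC = 27.1 kN, N_AB = 18.46 kN.
σ_AB = N_AB/A_AB = 18460/1230 = 15.01 MPa.

15.0 MPa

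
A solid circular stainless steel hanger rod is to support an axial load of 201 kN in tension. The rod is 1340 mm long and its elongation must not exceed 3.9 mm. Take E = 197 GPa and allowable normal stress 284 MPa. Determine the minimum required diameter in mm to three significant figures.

30.0 mm

Required area A ≥ P/σ_allow = 201000/284 = 707.7 mm².
For a solid circular section, d ≥ √(4A/π) = 30.02 mm.
Elongation limit: A ≥ PL/(Eδ_allow) = 201000·1340/(197000·3.9) = 350.6 mm² ⇒ d ≥ 21.13 mm.
The stress limit governs.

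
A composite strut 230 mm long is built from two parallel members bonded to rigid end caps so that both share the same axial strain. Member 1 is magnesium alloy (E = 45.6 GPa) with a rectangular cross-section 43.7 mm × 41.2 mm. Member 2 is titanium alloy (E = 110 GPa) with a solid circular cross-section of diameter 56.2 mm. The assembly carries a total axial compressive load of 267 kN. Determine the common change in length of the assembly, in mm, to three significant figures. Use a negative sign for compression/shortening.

-0.173 mm

A_1 = 1800 mm².
A_2 = 2481 mm².
Equal strain + equilibrium ⇒ each member carries load in proportion to AE: A₁E₁ = 82100000 N, A₂E₂ = 272900000 N, ΣAE = 355000000 N.
δ = PL/ΣAE = -267000·230/355000000 = -0.173 mm.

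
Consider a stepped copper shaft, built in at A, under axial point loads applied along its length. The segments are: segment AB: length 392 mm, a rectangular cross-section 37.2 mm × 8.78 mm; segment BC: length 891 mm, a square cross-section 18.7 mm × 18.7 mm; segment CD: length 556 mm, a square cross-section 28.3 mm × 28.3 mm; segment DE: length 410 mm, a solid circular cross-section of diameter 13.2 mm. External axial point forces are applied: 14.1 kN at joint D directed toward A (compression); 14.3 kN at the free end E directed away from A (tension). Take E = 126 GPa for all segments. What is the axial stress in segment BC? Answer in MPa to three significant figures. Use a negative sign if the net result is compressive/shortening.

Internal axial forces (sectioning from the free end, tension +): N_DE = 14.3 kN, N_CD = 0.2 kN, N_BC = 0.2 kN, N_AB = 0.2 kN.
A_BC = 349.7 mm².
σ_BC = N_BC/A_BC = 200/349.7 = 0.5719 MPa.

0.572 MPa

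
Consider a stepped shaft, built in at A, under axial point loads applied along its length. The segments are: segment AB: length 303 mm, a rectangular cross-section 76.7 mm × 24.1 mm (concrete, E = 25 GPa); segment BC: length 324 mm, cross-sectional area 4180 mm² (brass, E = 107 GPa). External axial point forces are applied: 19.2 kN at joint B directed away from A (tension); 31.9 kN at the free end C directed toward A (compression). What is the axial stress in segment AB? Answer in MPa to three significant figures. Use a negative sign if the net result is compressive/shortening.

-6.87 MPa

Internal axial forces (sectioning from the free end, tension +): N_BC = -31.9 kN, N_AB = -12.7 kN.
A_AB = 1848 mm².
σ_AB = N_AB/A_AB = -12700/1848 = -6.871 MPa.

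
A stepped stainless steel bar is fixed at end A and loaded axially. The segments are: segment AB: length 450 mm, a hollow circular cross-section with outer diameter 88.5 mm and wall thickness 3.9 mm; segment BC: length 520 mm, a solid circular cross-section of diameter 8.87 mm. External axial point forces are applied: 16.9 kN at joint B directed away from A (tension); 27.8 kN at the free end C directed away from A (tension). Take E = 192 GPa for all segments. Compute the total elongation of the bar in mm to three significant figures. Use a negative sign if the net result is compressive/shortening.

1.32 mm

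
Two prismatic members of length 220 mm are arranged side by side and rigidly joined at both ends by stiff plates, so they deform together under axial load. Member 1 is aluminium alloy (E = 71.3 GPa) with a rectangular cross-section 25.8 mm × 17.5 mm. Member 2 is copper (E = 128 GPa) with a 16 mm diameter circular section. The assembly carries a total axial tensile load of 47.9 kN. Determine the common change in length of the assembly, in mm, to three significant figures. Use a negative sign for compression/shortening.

A_1 = 451.5 mm².
A_2 = 201.1 mm².
Equal strain + equilibrium ⇒ each member carries load in proportion to AE: A₁E₁ = 32190000 N, A₂E₂ = 25740000 N, ΣAE = 57930000 N.
δ = PL/ΣAE = 47900·220/57930000 = 0.1819 mm.

0.182 mm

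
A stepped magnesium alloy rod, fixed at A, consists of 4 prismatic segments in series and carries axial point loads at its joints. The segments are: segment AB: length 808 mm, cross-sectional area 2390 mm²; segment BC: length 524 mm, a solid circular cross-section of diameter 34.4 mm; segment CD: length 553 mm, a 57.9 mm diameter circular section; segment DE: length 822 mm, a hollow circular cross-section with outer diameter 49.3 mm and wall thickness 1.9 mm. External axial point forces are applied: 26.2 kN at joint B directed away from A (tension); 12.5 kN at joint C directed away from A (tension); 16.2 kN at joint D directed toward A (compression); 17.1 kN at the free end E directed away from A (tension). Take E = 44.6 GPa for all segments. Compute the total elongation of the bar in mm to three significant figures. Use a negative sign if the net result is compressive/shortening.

1.59 mm

Internal axial forces (sectioning from the free end, tension +): N_DE = 17.1 kN, N_CD = 0.9 kN, N_BC = 13.4 kN, N_AB = 39.6 kN.
A_BC = 929.4 mm².
A_CD = 2633 mm².
A_DE = 282.9 mm².
δ_AB = 39600·808/(2390·44600) = 0.3002 mm
δ_BC = 13400·524/(929.4·44600) = 0.1694 mm
δ_CD = 900·553/(2633·44600) = 0.004238 mm
δ_DE = 17100·822/(282.9·44600) = 1.114 mm
δ = Σδ_i = 1.588 mm.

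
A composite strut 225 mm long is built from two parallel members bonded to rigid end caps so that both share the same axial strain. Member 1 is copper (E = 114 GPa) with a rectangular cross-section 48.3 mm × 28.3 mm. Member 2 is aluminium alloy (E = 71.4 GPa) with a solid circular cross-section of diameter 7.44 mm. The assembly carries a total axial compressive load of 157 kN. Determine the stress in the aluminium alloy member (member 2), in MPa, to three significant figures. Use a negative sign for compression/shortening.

-70.5 MPa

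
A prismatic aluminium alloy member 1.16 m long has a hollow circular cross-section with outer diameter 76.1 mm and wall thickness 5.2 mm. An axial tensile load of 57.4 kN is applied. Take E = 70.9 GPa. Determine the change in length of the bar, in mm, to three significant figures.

0.811 mm

A = 1158 mm².
δ_mech = NL/(AE) = 57400·1160/(1158·70900) = 0.8108 mm.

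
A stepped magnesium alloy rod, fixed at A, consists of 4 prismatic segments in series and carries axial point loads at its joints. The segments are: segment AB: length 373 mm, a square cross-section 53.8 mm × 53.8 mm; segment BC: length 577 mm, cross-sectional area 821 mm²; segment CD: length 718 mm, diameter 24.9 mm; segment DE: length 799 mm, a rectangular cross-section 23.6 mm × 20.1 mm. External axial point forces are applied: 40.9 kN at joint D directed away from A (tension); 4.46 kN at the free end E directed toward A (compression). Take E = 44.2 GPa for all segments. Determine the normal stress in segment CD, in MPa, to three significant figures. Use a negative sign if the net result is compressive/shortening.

74.8 MPa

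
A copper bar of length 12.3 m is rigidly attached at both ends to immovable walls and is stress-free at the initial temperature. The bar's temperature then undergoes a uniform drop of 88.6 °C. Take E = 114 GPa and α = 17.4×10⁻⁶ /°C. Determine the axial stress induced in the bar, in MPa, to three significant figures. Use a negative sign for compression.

Free thermal expansion αLΔT = 17.4e-6 · 12300 · -88.6 = -18.96 mm.
The walls impose strain ε = −(-18.96)/12300 = 1.5416e-03; σ = Eε = 114000 · 1.5416e-03 = 175.7 MPa.

176 MPa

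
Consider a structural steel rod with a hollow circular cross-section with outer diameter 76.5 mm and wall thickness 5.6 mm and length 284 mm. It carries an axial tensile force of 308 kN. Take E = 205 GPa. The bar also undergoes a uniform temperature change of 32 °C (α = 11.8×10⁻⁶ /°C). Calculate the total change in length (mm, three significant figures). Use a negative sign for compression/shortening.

0.449 mm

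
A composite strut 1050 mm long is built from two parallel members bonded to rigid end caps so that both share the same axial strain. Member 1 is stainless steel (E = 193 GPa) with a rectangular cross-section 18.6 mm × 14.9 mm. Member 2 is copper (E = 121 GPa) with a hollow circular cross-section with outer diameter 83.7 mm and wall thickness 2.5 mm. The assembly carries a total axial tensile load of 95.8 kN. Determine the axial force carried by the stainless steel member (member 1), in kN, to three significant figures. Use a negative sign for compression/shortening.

A_1 = 277.1 mm².
A_2 = 637.7 mm².
Equal strain + equilibrium ⇒ each member carries load in proportion to AE: A₁E₁ = 53490000 N, A₂E₂ = 77170000 N, ΣAE = 130700000 N.
F₁ = P·A₁E₁/ΣAE = 95800·53490000/130700000 = 39220 N.

39.2 kN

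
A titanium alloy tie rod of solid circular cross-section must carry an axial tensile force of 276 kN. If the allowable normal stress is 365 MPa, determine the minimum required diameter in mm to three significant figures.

31.0 mm

Required area A ≥ P/σ_allow = 276000/365 = 756.2 mm².
For a solid circular section, d ≥ √(4A/π) = 31.03 mm.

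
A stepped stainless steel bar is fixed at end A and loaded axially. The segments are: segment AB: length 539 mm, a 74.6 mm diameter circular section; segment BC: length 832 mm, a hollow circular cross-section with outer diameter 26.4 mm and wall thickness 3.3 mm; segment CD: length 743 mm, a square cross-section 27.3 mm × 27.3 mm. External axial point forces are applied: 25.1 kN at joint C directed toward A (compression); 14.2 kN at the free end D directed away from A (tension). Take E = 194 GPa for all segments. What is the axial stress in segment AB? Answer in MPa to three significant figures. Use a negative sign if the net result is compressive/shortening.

Internal axial forces (sectioning from the free end, tension +): N_CD = 14.2 kN, N_BC = -10.9 kN, N_AB = -10.9 kN.
A_AB = 4371 mm².
σ_AB = N_AB/A_AB = -10900/4371 = -2.494 MPa.

-2.49 MPa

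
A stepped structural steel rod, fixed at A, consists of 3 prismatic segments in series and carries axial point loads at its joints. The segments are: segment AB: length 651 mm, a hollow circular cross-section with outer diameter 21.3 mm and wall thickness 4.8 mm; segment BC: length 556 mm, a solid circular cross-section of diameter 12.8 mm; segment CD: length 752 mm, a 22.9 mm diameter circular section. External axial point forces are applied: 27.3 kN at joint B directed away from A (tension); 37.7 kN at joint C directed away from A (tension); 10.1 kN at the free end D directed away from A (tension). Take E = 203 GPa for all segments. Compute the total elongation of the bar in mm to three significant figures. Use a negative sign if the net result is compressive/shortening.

Internal axial forces (sectioning from the free end, tension +): N_CD = 10.1 kN, N_BC = 47.8 kN, N_AB = 75.1 kN.
A_AB = 248.8 mm².
A_BC = 128.7 mm².
A_CD = 411.9 mm².
δ_AB = 75100·651/(248.8·203000) = 0.9679 mm
δ_BC = 47800·556/(128.7·203000) = 1.017 mm
δ_CD = 10100·752/(411.9·203000) = 0.09084 mm
δ = Σδ_i = 2.076 mm.

2.08 mm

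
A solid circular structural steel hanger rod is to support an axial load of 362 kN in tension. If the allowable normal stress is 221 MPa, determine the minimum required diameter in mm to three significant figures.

45.7 mm

Required area A ≥ P/σ_allow = 362000/221 = 1638 mm².
For a solid circular section, d ≥ √(4A/π) = 45.67 mm.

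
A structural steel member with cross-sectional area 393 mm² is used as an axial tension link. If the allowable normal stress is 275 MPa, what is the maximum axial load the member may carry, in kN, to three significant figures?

108 kN

P_max = σ_allow · A = 275 · 393 = 108100 N = 108.1 kN.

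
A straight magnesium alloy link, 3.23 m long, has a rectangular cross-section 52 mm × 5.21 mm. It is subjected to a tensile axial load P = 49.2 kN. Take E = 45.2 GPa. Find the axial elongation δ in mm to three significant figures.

13.0 mm

A = 270.9 mm².
δ_mech = NL/(AE) = 49200·3230/(270.9·45200) = 12.98 mm.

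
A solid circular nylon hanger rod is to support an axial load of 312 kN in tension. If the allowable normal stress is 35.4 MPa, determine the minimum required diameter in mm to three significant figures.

106 mm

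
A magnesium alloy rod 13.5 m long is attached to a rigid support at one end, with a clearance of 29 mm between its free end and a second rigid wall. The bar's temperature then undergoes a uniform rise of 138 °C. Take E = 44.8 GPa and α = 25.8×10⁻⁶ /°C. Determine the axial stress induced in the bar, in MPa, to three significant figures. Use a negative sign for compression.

-63.3 MPa

Free thermal expansion αLΔT = 25.8e-6 · 13500 · 138 = 48.07 mm.
The walls engage after the gap closes; constrained expansion = 48.07 − 29 = 19.07 mm.
The walls impose strain ε = −(19.07)/13500 = -1.4123e-03; σ = Eε = 44800 · -1.4123e-03 = -63.27 MPa.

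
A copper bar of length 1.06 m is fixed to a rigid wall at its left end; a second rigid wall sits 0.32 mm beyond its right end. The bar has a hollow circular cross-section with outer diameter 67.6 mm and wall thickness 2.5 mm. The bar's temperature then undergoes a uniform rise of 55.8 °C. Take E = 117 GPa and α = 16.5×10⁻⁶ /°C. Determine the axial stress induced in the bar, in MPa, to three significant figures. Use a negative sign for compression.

-72.4 MPa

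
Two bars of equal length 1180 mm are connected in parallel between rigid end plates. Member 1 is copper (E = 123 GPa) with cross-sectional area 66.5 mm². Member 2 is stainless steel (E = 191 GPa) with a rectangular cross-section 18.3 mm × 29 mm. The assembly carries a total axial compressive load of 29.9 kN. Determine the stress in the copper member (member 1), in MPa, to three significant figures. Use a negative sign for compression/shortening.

-33.6 MPa

A_2 = 530.7 mm².
Equal strain + equilibrium ⇒ each member carries load in proportion to AE: A₁E₁ = 8180000 N, A₂E₂ = 101400000 N, ΣAE = 109500000 N.
σ₁ = P·E₁/ΣAE = -29900·123000/109500000 = -33.57 MPa.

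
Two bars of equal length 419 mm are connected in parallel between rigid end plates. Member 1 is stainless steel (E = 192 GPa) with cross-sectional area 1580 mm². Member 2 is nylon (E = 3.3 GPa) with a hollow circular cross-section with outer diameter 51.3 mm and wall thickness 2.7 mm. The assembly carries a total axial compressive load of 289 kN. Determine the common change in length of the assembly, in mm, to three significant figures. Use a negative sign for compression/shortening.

A_2 = 412.2 mm².
Equal strain + equilibrium ⇒ each member carries load in proportion to AE: A₁E₁ = 303400000 N, A₂E₂ = 1360000 N, ΣAE = 304700000 N.
δ = PL/ΣAE = -289000·419/304700000 = -0.3974 mm.

-0.397 mm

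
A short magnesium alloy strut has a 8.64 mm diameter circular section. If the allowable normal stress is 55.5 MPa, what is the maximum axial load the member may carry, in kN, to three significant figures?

3.25 kN

A = 58.63 mm².
P_max = σ_allow · A = 55.5 · 58.63 = 3254 N = 3.254 kN.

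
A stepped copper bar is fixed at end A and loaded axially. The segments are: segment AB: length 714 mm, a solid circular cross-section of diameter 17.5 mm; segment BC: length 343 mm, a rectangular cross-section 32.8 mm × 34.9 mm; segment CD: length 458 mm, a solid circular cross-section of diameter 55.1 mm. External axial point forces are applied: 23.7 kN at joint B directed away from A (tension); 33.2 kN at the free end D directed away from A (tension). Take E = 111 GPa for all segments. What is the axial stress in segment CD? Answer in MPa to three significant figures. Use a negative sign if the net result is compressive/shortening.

Internal axial forces (sectioning from the free end, tension +): N_CD = 33.2 kN, N_BC = 33.2 kN, N_AB = 56.9 kN.
A_CD = 2384 mm².
σ_CD = N_CD/A_CD = 33200/2384 = 13.92 MPa.

13.9 MPa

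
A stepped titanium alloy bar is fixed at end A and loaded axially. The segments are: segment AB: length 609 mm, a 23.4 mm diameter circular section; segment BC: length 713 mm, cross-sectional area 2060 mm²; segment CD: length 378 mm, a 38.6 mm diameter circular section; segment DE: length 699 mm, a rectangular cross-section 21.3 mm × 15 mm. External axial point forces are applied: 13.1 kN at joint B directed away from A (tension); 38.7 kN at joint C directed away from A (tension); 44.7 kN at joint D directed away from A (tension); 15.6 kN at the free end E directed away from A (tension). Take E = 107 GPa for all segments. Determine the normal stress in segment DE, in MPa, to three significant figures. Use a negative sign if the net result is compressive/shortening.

Internal axial forces (sectioning from the free end, tension +): N_DE = 15.6 kN, N_CD = 60.3 kN, N_BC = 99 kN, N_AB = 112.1 kN.
A_DE = 319.5 mm².
σ_DE = N_DE/A_DE = 15600/319.5 = 48.83 MPa.

48.8 MPa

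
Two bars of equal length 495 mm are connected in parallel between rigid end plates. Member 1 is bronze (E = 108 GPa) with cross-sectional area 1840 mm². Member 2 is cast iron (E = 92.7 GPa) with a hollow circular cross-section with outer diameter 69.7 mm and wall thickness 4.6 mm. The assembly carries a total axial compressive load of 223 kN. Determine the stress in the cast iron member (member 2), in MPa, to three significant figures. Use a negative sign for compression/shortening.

A_2 = 940.8 mm².
Equal strain + equilibrium ⇒ each member carries load in proportion to AE: A₁E₁ = 198700000 N, A₂E₂ = 87210000 N, ΣAE = 285900000 N.
σ₂ = P·E₂/ΣAE = -223000·92700/285900000 = -72.3 MPa.

-72.3 MPa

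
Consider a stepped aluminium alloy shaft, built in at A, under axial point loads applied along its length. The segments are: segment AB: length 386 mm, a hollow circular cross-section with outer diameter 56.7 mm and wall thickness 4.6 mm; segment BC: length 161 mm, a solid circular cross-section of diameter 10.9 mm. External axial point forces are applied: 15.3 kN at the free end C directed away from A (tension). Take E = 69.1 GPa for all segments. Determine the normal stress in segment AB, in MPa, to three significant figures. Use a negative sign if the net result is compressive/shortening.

Internal axial forces (sectioning from the free end, tension +): N_BC = 15.3 kN, N_AB = 15.3 kN.
A_AB = 752.9 mm².
σ_AB = N_AB/A_AB = 15300/752.9 = 20.32 MPa.

20.3 MPa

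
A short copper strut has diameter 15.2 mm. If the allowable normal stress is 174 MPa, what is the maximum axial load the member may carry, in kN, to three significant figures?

31.6 kN

A = 181.5 mm².
P_max = σ_allow · A = 174 · 181.5 = 31570 N = 31.57 kN.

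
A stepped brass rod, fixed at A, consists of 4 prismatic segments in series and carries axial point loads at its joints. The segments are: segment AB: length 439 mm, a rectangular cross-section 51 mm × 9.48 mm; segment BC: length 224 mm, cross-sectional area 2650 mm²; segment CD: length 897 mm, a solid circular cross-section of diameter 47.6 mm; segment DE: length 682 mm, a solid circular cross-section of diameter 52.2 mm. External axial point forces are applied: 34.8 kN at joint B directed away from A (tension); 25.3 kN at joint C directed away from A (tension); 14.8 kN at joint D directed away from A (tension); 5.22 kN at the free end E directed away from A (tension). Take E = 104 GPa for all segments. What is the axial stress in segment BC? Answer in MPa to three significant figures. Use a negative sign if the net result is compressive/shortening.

17.1 MPa

Internal axial forces (sectioning from the free end, tension +): N_DE = 5.22 kN, N_CD = 20.02 kN, N_BC = 45.32 kN, N_AB = 80.12 kN.
σ_BC = N_BC/A_BC = 45320/2650 = 17.1 MPa.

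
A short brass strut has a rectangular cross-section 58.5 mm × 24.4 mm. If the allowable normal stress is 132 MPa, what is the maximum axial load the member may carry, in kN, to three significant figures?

188 kN

A = 1427 mm².
P_max = σ_allow · A = 132 · 1427 = 188400 N = 188.4 kN.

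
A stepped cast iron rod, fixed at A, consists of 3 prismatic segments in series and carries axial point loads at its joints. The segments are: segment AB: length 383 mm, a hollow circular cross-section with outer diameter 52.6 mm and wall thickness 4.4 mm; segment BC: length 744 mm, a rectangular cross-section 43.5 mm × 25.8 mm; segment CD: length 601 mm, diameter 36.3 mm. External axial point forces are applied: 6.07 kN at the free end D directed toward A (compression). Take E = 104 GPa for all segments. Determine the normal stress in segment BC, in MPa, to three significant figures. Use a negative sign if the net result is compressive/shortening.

Internal axial forces (sectioning from the free end, tension +): N_CD = -6.07 kN, N_BC = -6.07 kN, N_AB = -6.07 kN.
A_BC = 1122 mm².
σ_BC = N_BC/A_BC = -6070/1122 = -5.409 MPa.

-5.41 MPa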